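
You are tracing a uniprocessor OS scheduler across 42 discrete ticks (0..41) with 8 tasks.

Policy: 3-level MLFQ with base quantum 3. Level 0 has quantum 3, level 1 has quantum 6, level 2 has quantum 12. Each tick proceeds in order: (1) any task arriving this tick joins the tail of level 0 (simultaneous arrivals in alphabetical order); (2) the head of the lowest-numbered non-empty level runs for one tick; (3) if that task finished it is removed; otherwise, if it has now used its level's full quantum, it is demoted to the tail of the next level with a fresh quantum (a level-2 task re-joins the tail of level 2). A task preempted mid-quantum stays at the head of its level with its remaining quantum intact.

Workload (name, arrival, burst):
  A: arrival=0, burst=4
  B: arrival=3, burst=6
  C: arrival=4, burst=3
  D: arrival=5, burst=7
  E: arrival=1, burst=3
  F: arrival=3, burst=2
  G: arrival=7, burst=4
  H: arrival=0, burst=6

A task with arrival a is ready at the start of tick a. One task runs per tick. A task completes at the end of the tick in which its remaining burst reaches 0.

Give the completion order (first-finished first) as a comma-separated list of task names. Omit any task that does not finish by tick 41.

completion order = E, F, C, A, H, B, D, G

t=0: L0/L1/L2 = AH/-/- → run A
t=1: L0/L1/L2 = AHE/-/- → run A
t=2: L0/L1/L2 = AHE/-/- → run A
t=3: L0/L1/L2 = HEBF/A/- → run H
t=4: L0/L1/L2 = HEBFC/A/- → run H
t=5: L0/L1/L2 = HEBFCD/A/- → run H
t=6: L0/L1/L2 = EBFCD/AH/- → run E
t=7: L0/L1/L2 = EBFCDG/AH/- → run E
t=8: L0/L1/L2 = EBFCDG/AH/- → run E
t=9: L0/L1/L2 = BFCDG/AH/- → run B
t=10: L0/L1/L2 = BFCDG/AH/- → run B
t=11: L0/L1/L2 = BFCDG/AH/- → run B
t=12: L0/L1/L2 = FCDG/AHB/- → run F
t=13: L0/L1/L2 = FCDG/AHB/- → run F
t=14: L0/L1/L2 = CDG/AHB/- → run C
t=15: L0/L1/L2 = CDG/AHB/- → run C
t=16: L0/L1/L2 = CDG/AHB/- → run C
t=17: L0/L1/L2 = DG/AHB/- → run D
t=18: L0/L1/L2 = DG/AHB/- → run D
t=19: L0/L1/L2 = DG/AHB/- → run D
t=20: L0/L1/L2 = G/AHBD/- → run G
t=21: L0/L1/L2 = G/AHBD/- → run G
t=22: L0/L1/L2 = G/AHBD/- → run G
t=23: L0/L1/L2 = -/AHBDG/- → run A
t=24: L0/L1/L2 = -/HBDG/- → run H
t=25: L0/L1/L2 = -/HBDG/- → run H
t=26: L0/L1/L2 = -/HBDG/- → run H
t=27: L0/L1/L2 = -/BDG/- → run B
t=28: L0/L1/L2 = -/BDG/- → run B
t=29: L0/L1/L2 = -/BDG/- → run B
t=30: L0/L1/L2 = -/DG/- → run D
t=31: L0/L1/L2 = -/DG/- → run D
t=32: L0/L1/L2 = -/DG/- → run D
t=33: L0/L1/L2 = -/DG/- → run D
t=34: L0/L1/L2 = -/G/- → run G
t=35: (idle)
t=36: (idle)
t=37: (idle)
t=38: (idle)
t=39: (idle)
t=40: (idle)
t=41: (idle)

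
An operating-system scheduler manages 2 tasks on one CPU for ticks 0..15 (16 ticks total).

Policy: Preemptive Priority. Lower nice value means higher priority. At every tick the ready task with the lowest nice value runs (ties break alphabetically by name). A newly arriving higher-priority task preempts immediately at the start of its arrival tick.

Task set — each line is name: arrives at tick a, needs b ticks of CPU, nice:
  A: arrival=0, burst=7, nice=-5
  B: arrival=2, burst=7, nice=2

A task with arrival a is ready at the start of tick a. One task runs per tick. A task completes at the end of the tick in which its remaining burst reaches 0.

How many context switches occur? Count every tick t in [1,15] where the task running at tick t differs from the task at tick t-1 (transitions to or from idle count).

context switches = 2

t=0: ready={A} → run A
t=1: ready={A} → run A
t=2: ready={A,B} → run A
t=3: ready={A,B} → run A
t=4: ready={A,B} → run A
t=5: ready={A,B} → run A
t=6: ready={A,B} → run A
t=7: ready={B} → run B
t=8: ready={B} → run B
t=9: ready={B} → run B
t=10: ready={B} → run B
t=11: ready={B} → run B
t=12: ready={B} → run B
t=13: ready={B} → run B
t=14: (idle)
t=15: (idle)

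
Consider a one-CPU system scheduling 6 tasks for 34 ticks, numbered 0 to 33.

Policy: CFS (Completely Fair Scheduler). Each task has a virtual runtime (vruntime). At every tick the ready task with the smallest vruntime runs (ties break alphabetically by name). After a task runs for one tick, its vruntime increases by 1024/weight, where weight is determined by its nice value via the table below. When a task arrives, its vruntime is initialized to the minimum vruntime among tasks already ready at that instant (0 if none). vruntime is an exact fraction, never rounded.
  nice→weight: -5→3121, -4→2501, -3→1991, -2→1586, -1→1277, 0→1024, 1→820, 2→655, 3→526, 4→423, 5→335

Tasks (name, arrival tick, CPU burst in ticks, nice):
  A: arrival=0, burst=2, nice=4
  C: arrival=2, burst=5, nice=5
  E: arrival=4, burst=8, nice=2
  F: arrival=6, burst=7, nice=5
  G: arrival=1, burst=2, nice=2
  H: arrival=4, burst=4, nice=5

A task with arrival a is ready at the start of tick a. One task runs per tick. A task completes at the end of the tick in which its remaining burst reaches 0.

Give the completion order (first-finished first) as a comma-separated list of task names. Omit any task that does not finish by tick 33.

completion order = A, G, H, C, E, F

t=0: vr[A=0] → run A
t=1: vr[A=1024/423 G=1024/423] → run A
t=2: vr[C=1024/423 G=1024/423] → run C
t=3: vr[C=776192/141705 G=1024/423] → run G
t=4: vr[C=776192/141705 E=1103872/277065 G=1103872/277065 H=1103872/277065] → run E
t=5: vr[C=776192/141705 E=1537024/277065 G=1103872/277065 H=1103872/277065] → run G
t=6: vr[C=776192/141705 E=1537024/277065 F=1103872/277065 H=1103872/277065] → run F
t=7: vr[C=776192/141705 E=1537024/277065 F=130702336/18563355 H=1103872/277065] → run H
t=8: vr[C=776192/141705 E=1537024/277065 F=130702336/18563355 H=130702336/18563355] → run C
t=9: vr[C=1209344/141705 E=1537024/277065 F=130702336/18563355 H=130702336/18563355] → run E
t=10: vr[C=1209344/141705 E=1970176/277065 F=130702336/18563355 H=130702336/18563355] → run F
t=11: vr[C=1209344/141705 E=1970176/277065 F=187445248/18563355 H=130702336/18563355] → run H
t=12: vr[C=1209344/141705 E=1970176/277065 F=187445248/18563355 H=187445248/18563355] → run E
t=13: vr[C=1209344/141705 E=2403328/277065 F=187445248/18563355 H=187445248/18563355] → run C
t=14: vr[C=1642496/141705 E=2403328/277065 F=187445248/18563355 H=187445248/18563355] → run E
t=15: vr[C=1642496/141705 E=567296/55413 F=187445248/18563355 H=187445248/18563355] → run F
t=16: vr[C=1642496/141705 E=567296/55413 F=48837632/3712671 H=187445248/18563355] → run H
t=17: vr[C=1642496/141705 E=567296/55413 F=48837632/3712671 H=48837632/3712671] → run E
t=18: vr[C=1642496/141705 E=3269632/277065 F=48837632/3712671 H=48837632/3712671] → run C
t=19: vr[C=2075648/141705 E=3269632/277065 F=48837632/3712671 H=48837632/3712671] → run E
t=20: vr[C=2075648/141705 E=3702784/277065 F=48837632/3712671 H=48837632/3712671] → run F
t=21: vr[C=2075648/141705 E=3702784/277065 F=300931072/18563355 H=48837632/3712671] → run H
t=22: vr[C=2075648/141705 E=3702784/277065 F=300931072/18563355] → run E
t=23: vr[C=2075648/141705 E=4135936/277065 F=300931072/18563355] → run C
t=24: vr[E=4135936/277065 F=300931072/18563355] → run E
t=25: vr[F=300931072/18563355] → run F
t=26: vr[F=357673984/18563355] → run F
t=27: vr[F=414416896/18563355] → run F
t=28: (idle)
t=29: (idle)
t=30: (idle)
t=31: (idle)
t=32: (idle)
t=33: (idle)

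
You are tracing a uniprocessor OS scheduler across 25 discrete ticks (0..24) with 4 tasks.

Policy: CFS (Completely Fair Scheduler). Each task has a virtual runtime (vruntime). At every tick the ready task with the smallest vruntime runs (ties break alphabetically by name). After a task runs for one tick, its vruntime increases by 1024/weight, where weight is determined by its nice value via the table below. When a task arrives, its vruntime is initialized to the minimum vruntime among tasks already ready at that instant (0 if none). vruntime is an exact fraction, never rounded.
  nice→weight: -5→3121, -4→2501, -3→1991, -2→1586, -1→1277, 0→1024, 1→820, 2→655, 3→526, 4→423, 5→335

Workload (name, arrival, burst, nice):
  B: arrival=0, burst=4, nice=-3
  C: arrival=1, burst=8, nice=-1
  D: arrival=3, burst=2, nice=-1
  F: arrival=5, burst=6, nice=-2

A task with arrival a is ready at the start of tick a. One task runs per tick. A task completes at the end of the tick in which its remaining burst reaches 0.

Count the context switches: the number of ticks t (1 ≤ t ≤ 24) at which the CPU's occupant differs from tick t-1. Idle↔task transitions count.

t=0: vr[B=0] → run B
t=1: vr[B=1024/1991 C=1024/1991] → run B
t=2: vr[B=2048/1991 C=1024/1991] → run C
t=3: vr[B=2048/1991 C=3346432/2542507 D=2048/1991] → run B
t=4: vr[B=3072/1991 C=3346432/2542507 D=2048/1991] → run D
t=5: vr[B=3072/1991 C=3346432/2542507 D=4654080/2542507 F=3346432/2542507] → run C
t=6: vr[B=3072/1991 C=5385216/2542507 D=4654080/2542507 F=3346432/2542507] → run F
t=7: vr[B=3072/1991 C=5385216/2542507 D=4654080/2542507 F=3955484160/2016208051] → run B
t=8: vr[C=5385216/2542507 D=4654080/2542507 F=3955484160/2016208051] → run D
t=9: vr[C=5385216/2542507 F=3955484160/2016208051] → run F
t=10: vr[C=5385216/2542507 F=5257247744/2016208051] → run C
t=11: vr[C=7424000/2542507 F=5257247744/2016208051] → run F
t=12: vr[C=7424000/2542507 F=6559011328/2016208051] → run C
t=13: vr[C=9462784/2542507 F=6559011328/2016208051] → run F
t=14: vr[C=9462784/2542507 F=7860774912/2016208051] → run C
t=15: vr[C=11501568/2542507 F=7860774912/2016208051] → run F
t=16: vr[C=11501568/2542507 F=9162538496/2016208051] → run C
t=17: vr[C=13540352/2542507 F=9162538496/2016208051] → run F
t=18: vr[C=13540352/2542507] → run C
t=19: vr[C=15579136/2542507] → run C
t=20: (idle)
t=21: (idle)
t=22: (idle)
t=23: (idle)
t=24: (idle)

context switches = 18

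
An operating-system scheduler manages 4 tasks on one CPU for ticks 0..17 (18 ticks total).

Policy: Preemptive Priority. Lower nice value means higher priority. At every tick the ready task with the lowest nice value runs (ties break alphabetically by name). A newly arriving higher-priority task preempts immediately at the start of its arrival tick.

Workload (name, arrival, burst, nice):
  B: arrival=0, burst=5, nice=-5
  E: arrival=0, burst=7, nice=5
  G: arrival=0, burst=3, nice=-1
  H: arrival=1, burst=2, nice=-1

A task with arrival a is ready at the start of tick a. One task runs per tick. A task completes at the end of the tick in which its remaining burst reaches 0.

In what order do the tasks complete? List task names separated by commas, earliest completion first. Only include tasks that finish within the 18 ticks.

t=0: ready={B,E,G} → run B
t=1: ready={B,E,G,H} → run B
t=2: ready={B,E,G,H} → run B
t=3: ready={B,E,G,H} → run B
t=4: ready={B,E,G,H} → run B
t=5: ready={E,G,H} → run G
t=6: ready={E,G,H} → run G
t=7: ready={E,G,H} → run G
t=8: ready={E,H} → run H
t=9: ready={E,H} → run H
t=10: ready={E} → run E
t=11: ready={E} → run E
t=12: ready={E} → run E
t=13: ready={E} → run E
t=14: ready={E} → run E
t=15: ready={E} → run E
t=16: ready={E} → run E
t=17: (idle)

completion order = B, G, H, E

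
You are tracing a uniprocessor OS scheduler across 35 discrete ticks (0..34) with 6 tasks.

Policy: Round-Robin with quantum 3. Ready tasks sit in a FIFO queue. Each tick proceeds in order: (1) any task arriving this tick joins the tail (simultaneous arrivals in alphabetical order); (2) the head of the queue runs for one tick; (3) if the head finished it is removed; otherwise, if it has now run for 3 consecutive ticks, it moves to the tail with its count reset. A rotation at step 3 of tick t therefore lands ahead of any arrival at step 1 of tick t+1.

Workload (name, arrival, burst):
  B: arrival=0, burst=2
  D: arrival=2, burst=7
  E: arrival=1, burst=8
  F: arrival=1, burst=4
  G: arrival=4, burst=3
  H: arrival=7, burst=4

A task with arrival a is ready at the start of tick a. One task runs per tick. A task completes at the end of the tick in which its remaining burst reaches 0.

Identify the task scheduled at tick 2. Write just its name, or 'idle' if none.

running at tick 2 = E

t=0: queue=[B] q_used=0 → run B
t=1: queue=[B,E,F] q_used=1 → run B
t=2: queue=[E,F,D] q_used=0 → run E
t=3: queue=[E,F,D] q_used=1 → run E
t=4: queue=[E,F,D,G] q_used=2 → run E
t=5: queue=[F,D,G,E] q_used=0 → run F
t=6: queue=[F,D,G,E] q_used=1 → run F
t=7: queue=[F,D,G,E,H] q_used=2 → run F
t=8: queue=[D,G,E,H,F] q_used=0 → run D
t=9: queue=[D,G,E,H,F] q_used=1 → run D
t=10: queue=[D,G,E,H,F] q_used=2 → run D
t=11: queue=[G,E,H,F,D] q_used=0 → run G
t=12: queue=[G,E,H,F,D] q_used=1 → run G
t=13: queue=[G,E,H,F,D] q_used=2 → run G
t=14: queue=[E,H,F,D] q_used=0 → run E
t=15: queue=[E,H,F,D] q_used=1 → run E
t=16: queue=[E,H,F,D] q_used=2 → run E
t=17: queue=[H,F,D,E] q_used=0 → run H
t=18: queue=[H,F,D,E] q_used=1 → run H
t=19: queue=[H,F,D,E] q_used=2 → run H
t=20: queue=[F,D,E,H] q_used=0 → run F
t=21: queue=[D,E,H] q_used=0 → run D
t=22: queue=[D,E,H] q_used=1 → run D
t=23: queue=[D,E,H] q_used=2 → run D
t=24: queue=[E,H,D] q_used=0 → run E
t=25: queue=[E,H,D] q_used=1 → run E
t=26: queue=[H,D] q_used=0 → run H
t=27: queue=[D] q_used=0 → run D
t=28: (idle)
t=29: (idle)
t=30: (idle)
t=31: (idle)
t=32: (idle)
t=33: (idle)
t=34: (idle)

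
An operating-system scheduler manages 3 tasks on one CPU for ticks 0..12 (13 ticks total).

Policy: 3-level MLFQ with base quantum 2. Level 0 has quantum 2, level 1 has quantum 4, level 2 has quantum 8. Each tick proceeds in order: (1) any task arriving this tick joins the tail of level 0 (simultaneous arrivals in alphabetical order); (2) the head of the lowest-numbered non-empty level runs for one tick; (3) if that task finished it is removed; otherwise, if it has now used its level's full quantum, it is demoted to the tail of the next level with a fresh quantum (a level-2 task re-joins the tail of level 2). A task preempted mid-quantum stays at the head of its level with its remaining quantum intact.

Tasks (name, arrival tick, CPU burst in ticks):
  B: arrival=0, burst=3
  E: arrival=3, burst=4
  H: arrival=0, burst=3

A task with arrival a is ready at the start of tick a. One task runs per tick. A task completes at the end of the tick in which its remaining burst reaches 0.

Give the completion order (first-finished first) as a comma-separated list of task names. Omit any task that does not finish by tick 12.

t=0: L0/L1/L2 = BH/-/- → run B
t=1: L0/L1/L2 = BH/-/- → run B
t=2: L0/L1/L2 = H/B/- → run H
t=3: L0/L1/L2 = HE/B/- → run H
t=4: L0/L1/L2 = E/BH/- → run E
t=5: L0/L1/L2 = E/BH/- → run E
t=6: L0/L1/L2 = -/BHE/- → run B
t=7: L0/L1/L2 = -/HE/- → run H
t=8: L0/L1/L2 = -/E/- → run E
t=9: L0/L1/L2 = -/E/- → run E
t=10: (idle)
t=11: (idle)
t=12: (idle)

completion order = B, H, E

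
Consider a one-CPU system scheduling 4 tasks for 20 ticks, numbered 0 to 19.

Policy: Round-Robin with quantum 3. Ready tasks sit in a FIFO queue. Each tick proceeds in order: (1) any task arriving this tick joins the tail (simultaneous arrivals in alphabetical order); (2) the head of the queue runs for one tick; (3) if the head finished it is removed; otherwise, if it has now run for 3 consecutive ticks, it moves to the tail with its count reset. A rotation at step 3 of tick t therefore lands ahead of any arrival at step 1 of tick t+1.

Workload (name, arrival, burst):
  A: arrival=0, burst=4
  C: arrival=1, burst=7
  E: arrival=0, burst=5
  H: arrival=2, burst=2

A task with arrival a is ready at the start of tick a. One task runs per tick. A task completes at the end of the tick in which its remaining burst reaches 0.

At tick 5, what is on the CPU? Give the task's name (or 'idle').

running at tick 5 = E

t=0: queue=[A,E] q_used=0 → run A
t=1: queue=[A,E,C] q_used=1 → run A
t=2: queue=[A,E,C,H] q_used=2 → run A
t=3: queue=[E,C,H,A] q_used=0 → run E
t=4: queue=[E,C,H,A] q_used=1 → run E
t=5: queue=[E,C,H,A] q_used=2 → run E
t=6: queue=[C,H,A,E] q_used=0 → run C
t=7: queue=[C,H,A,E] q_used=1 → run C
t=8: queue=[C,H,A,E] q_used=2 → run C
t=9: queue=[H,A,E,C] q_used=0 → run H
t=10: queue=[H,A,E,C] q_used=1 → run H
t=11: queue=[A,E,C] q_used=0 → run A
t=12: queue=[E,C] q_used=0 → run E
t=13: queue=[E,C] q_used=1 → run E
t=14: queue=[C] q_used=0 → run C
t=15: queue=[C] q_used=1 → run C
t=16: queue=[C] q_used=2 → run C
t=17: queue=[C] q_used=0 → run C
t=18: (idle)
t=19: (idle)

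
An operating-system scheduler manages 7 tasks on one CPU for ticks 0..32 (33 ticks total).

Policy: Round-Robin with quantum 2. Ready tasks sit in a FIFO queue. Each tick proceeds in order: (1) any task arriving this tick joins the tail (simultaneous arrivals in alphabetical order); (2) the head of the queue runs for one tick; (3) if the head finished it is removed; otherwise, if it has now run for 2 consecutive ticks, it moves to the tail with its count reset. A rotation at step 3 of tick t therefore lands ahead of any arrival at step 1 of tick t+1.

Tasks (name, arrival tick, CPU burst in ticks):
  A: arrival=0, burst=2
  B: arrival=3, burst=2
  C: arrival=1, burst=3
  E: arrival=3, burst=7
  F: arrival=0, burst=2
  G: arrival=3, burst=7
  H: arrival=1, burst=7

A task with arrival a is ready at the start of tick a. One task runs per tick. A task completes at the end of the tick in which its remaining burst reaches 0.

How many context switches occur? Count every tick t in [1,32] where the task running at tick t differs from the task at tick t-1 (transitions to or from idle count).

context switches = 17

t=0: queue=[A,F] q_used=0 → run A
t=1: queue=[A,F,C,H] q_used=1 → run A
t=2: queue=[F,C,H] q_used=0 → run F
t=3: queue=[F,C,H,B,E,G] q_used=1 → run F
t=4: queue=[C,H,B,E,G] q_used=0 → run C
t=5: queue=[C,H,B,E,G] q_used=1 → run C
t=6: queue=[H,B,E,G,C] q_used=0 → run H
t=7: queue=[H,B,E,G,C] q_used=1 → run H
t=8: queue=[B,E,G,C,H] q_used=0 → run B
t=9: queue=[B,E,G,C,H] q_used=1 → run B
t=10: queue=[E,G,C,H] q_used=0 → run E
t=11: queue=[E,G,C,H] q_used=1 → run E
t=12: queue=[G,C,H,E] q_used=0 → run G
t=13: queue=[G,C,H,E] q_used=1 → run G
t=14: queue=[C,H,E,G] q_used=0 → run C
t=15: queue=[H,E,G] q_used=0 → run H
t=16: queue=[H,E,G] q_used=1 → run H
t=17: queue=[E,G,H] q_used=0 → run E
t=18: queue=[E,G,H] q_used=1 → run E
t=19: queue=[G,H,E] q_used=0 → run G
t=20: queue=[G,H,E] q_used=1 → run G
t=21: queue=[H,E,G] q_used=0 → run H
t=22: queue=[H,E,G] q_used=1 → run H
t=23: queue=[E,G,H] q_used=0 → run E
t=24: queue=[E,G,H] q_used=1 → run E
t=25: queue=[G,H,E] q_used=0 → run G
t=26: queue=[G,H,E] q_used=1 → run G
t=27: queue=[H,E,G] q_used=0 → run H
t=28: queue=[E,G] q_used=0 → run E
t=29: queue=[G] q_used=0 → run G
t=30: (idle)
t=31: (idle)
t=32: (idle)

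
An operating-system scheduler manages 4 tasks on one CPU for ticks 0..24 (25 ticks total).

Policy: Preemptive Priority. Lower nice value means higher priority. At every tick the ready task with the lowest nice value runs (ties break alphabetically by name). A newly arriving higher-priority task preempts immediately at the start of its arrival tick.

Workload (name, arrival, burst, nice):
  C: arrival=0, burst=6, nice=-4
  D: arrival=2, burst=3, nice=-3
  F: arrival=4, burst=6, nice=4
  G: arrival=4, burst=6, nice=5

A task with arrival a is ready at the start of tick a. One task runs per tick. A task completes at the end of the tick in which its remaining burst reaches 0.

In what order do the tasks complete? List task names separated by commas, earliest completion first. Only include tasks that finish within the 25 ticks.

completion order = C, D, F, G

t=0: ready={C} → run C
t=1: ready={C} → run C
t=2: ready={C,D} → run C
t=3: ready={C,D} → run C
t=4: ready={C,D,F,G} → run C
t=5: ready={C,D,F,G} → run C
t=6: ready={D,F,G} → run D
t=7: ready={D,F,G} → run D
t=8: ready={D,F,G} → run D
t=9: ready={F,G} → run F
t=10: ready={F,G} → run F
t=11: ready={F,G} → run F
t=12: ready={F,G} → run F
t=13: ready={F,G} → run F
t=14: ready={F,G} → run F
t=15: ready={G} → run G
t=16: ready={G} → run G
t=17: ready={G} → run G
t=18: ready={G} → run G
t=19: ready={G} → run G
t=20: ready={G} → run G
t=21: (idle)
t=22: (idle)
t=23: (idle)
t=24: (idle)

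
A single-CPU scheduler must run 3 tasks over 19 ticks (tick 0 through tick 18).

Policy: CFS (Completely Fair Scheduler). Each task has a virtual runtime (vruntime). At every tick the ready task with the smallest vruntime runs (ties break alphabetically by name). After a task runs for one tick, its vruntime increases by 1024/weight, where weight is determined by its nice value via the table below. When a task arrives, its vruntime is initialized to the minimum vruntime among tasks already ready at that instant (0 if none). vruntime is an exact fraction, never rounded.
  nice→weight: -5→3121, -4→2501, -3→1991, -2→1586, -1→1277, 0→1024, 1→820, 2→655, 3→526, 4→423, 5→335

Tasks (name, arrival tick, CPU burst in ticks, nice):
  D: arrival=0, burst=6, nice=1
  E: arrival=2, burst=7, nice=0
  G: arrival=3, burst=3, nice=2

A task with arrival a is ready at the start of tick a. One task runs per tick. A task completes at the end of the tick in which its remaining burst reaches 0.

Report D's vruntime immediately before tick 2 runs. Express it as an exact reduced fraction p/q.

t=0: vr[D=0] → run D
t=1: vr[D=256/205] → run D
t=2: vr[D=512/205 E=512/205] → run D
t=3: vr[D=768/205 E=512/205 G=512/205] → run E
t=4: vr[D=768/205 E=717/205 G=512/205] → run G
t=5: vr[D=768/205 E=717/205 G=109056/26855] → run E
t=6: vr[D=768/205 E=922/205 G=109056/26855] → run D
t=7: vr[D=1024/205 E=922/205 G=109056/26855] → run G
t=8: vr[D=1024/205 E=922/205 G=30208/5371] → run E
t=9: vr[D=1024/205 E=1127/205 G=30208/5371] → run D
t=10: vr[D=256/41 E=1127/205 G=30208/5371] → run E
t=11: vr[D=256/41 E=1332/205 G=30208/5371] → run G
t=12: vr[D=256/41 E=1332/205] → run D
t=13: vr[E=1332/205] → run E
t=14: vr[E=1537/205] → run E
t=15: vr[E=1742/205] → run E
t=16: (idle)
t=17: (idle)
t=18: (idle)

vruntime(D, start of tick 2) = 512/205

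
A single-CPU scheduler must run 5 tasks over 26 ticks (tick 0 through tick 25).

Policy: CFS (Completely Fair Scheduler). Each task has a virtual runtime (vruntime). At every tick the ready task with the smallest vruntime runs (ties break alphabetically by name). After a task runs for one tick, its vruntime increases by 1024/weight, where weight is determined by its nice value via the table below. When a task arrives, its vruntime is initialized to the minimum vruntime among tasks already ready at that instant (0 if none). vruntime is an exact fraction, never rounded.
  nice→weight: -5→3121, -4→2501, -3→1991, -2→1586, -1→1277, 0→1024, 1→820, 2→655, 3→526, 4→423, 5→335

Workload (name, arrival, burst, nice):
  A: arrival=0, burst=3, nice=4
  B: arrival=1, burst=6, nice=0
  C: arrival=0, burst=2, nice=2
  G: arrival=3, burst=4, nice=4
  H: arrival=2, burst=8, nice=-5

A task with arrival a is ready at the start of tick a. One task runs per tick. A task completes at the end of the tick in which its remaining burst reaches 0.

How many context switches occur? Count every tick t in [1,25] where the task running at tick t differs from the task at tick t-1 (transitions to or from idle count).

context switches = 18

t=0: vr[A=0 C=0] → run A
t=1: vr[A=1024/423 B=0 C=0] → run B
t=2: vr[A=1024/423 B=1 C=0 H=0] → run C
t=3: vr[A=1024/423 B=1 C=1024/655 G=0 H=0] → run G
t=4: vr[A=1024/423 B=1 C=1024/655 G=1024/423 H=0] → run H
t=5: vr[A=1024/423 B=1 C=1024/655 G=1024/423 H=1024/3121] → run H
t=6: vr[A=1024/423 B=1 C=1024/655 G=1024/423 H=2048/3121] → run H
t=7: vr[A=1024/423 B=1 C=1024/655 G=1024/423 H=3072/3121] → run H
t=8: vr[A=1024/423 B=1 C=1024/655 G=1024/423 H=4096/3121] → run B
t=9: vr[A=1024/423 B=2 C=1024/655 G=1024/423 H=4096/3121] → run H
t=10: vr[A=1024/423 B=2 C=1024/655 G=1024/423 H=5120/3121] → run C
t=11: vr[A=1024/423 B=2 G=1024/423 H=5120/3121] → run H
t=12: vr[A=1024/423 B=2 G=1024/423 H=6144/3121] → run H
t=13: vr[A=1024/423 B=2 G=1024/423 H=7168/3121] → run B
t=14: vr[A=1024/423 B=3 G=1024/423 H=7168/3121] → run H
t=15: vr[A=1024/423 B=3 G=1024/423] → run A
t=16: vr[A=2048/423 B=3 G=1024/423] → run G
t=17: vr[A=2048/423 B=3 G=2048/423] → run B
t=18: vr[A=2048/423 B=4 G=2048/423] → run B
t=19: vr[A=2048/423 B=5 G=2048/423] → run A
t=20: vr[B=5 G=2048/423] → run G
t=21: vr[B=5 G=1024/141] → run B
t=22: vr[G=1024/141] → run G
t=23: (idle)
t=24: (idle)
t=25: (idle)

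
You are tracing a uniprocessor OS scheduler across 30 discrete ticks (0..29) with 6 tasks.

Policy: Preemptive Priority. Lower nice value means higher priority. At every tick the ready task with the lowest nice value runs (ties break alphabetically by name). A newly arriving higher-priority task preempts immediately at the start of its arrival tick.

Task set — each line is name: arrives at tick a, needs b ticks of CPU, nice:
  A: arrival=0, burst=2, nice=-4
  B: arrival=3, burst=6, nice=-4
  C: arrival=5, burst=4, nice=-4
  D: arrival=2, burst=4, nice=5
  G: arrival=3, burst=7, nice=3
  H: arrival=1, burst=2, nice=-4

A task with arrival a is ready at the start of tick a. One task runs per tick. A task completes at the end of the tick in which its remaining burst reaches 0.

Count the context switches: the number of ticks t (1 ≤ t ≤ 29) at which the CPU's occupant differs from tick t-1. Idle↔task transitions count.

t=0: ready={A} → run A
t=1: ready={A,H} → run A
t=2: ready={D,H} → run H
t=3: ready={B,D,G,H} → run B
t=4: ready={B,D,G,H} → run B
t=5: ready={B,C,D,G,H} → run B
t=6: ready={B,C,D,G,H} → run B
t=7: ready={B,C,D,G,H} → run B
t=8: ready={B,C,D,G,H} → run B
t=9: ready={C,D,G,H} → run C
t=10: ready={C,D,G,H} → run C
t=11: ready={C,D,G,H} → run C
t=12: ready={C,D,G,H} → run C
t=13: ready={D,G,H} → run H
t=14: ready={D,G} → run G
t=15: ready={D,G} → run G
t=16: ready={D,G} → run G
t=17: ready={D,G} → run G
t=18: ready={D,G} → run G
t=19: ready={D,G} → run G
t=20: ready={D,G} → run G
t=21: ready={D} → run D
t=22: ready={D} → run D
t=23: ready={D} → run D
t=24: ready={D} → run D
t=25: (idle)
t=26: (idle)
t=27: (idle)
t=28: (idle)
t=29: (idle)

context switches = 7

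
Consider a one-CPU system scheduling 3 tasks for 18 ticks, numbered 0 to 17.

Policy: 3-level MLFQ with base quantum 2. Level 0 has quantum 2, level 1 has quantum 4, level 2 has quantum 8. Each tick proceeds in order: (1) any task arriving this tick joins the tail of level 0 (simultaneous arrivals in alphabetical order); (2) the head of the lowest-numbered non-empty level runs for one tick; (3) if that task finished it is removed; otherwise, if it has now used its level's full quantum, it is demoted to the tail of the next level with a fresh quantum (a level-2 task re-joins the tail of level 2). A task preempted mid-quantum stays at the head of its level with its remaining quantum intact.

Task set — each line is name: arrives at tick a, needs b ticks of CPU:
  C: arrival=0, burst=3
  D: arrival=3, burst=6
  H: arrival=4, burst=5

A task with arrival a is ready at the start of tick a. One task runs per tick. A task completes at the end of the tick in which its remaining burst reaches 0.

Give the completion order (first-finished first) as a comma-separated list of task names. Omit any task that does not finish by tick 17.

t=0: L0/L1/L2 = C/-/- → run C
t=1: L0/L1/L2 = C/-/- → run C
t=2: L0/L1/L2 = -/C/- → run C
t=3: L0/L1/L2 = D/-/- → run D
t=4: L0/L1/L2 = DH/-/- → run D
t=5: L0/L1/L2 = H/D/- → run H
t=6: L0/L1/L2 = H/D/- → run H
t=7: L0/L1/L2 = -/DH/- → run D
t=8: L0/L1/L2 = -/DH/- → run D
t=9: L0/L1/L2 = -/DH/- → run D
t=10: L0/L1/L2 = -/DH/- → run D
t=11: L0/L1/L2 = -/H/- → run H
t=12: L0/L1/L2 = -/H/- → run H
t=13: L0/L1/L2 = -/H/- → run H
t=14: (idle)
t=15: (idle)
t=16: (idle)
t=17: (idle)

completion order = C, D, H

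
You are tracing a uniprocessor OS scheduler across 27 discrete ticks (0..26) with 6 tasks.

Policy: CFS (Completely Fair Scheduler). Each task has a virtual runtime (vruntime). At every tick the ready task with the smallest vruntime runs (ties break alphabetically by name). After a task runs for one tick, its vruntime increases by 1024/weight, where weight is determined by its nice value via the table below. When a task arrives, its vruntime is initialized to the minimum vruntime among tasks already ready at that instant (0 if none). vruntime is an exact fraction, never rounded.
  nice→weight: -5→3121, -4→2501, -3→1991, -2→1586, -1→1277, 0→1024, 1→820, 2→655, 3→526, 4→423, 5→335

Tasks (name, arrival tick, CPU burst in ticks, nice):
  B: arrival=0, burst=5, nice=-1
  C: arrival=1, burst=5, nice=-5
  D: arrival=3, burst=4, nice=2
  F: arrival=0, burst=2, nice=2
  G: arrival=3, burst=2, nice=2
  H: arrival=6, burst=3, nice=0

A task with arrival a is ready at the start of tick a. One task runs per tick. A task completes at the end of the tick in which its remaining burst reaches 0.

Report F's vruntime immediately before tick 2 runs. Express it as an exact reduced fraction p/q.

vruntime(F, start of tick 2) = 0/1

t=0: vr[B=0 F=0] → run B
t=1: vr[B=1024/1277 C=0 F=0] → run C
t=2: vr[B=1024/1277 C=1024/3121 F=0] → run F
t=3: vr[B=1024/1277 C=1024/3121 D=1024/3121 F=1024/655 G=1024/3121] → run C
t=4: vr[B=1024/1277 C=2048/3121 D=1024/3121 F=1024/655 G=1024/3121] → run D
t=5: vr[B=1024/1277 C=2048/3121 D=3866624/2044255 F=1024/655 G=1024/3121] → run G
t=6: vr[B=1024/1277 C=2048/3121 D=3866624/2044255 F=1024/655 G=3866624/2044255 H=2048/3121] → run C
t=7: vr[B=1024/1277 C=3072/3121 D=3866624/2044255 F=1024/655 G=3866624/2044255 H=2048/3121] → run H
t=8: vr[B=1024/1277 C=3072/3121 D=3866624/2044255 F=1024/655 G=3866624/2044255 H=5169/3121] → run B
t=9: vr[B=2048/1277 C=3072/3121 D=3866624/2044255 F=1024/655 G=3866624/2044255 H=5169/3121] → run C
t=10: vr[B=2048/1277 C=4096/3121 D=3866624/2044255 F=1024/655 G=3866624/2044255 H=5169/3121] → run C
t=11: vr[B=2048/1277 D=3866624/2044255 F=1024/655 G=3866624/2044255 H=5169/3121] → run F
t=12: vr[B=2048/1277 D=3866624/2044255 G=3866624/2044255 H=5169/3121] → run B
t=13: vr[B=3072/1277 D=3866624/2044255 G=3866624/2044255 H=5169/3121] → run H
t=14: vr[B=3072/1277 D=3866624/2044255 G=3866624/2044255 H=8290/3121] → run D
t=15: vr[B=3072/1277 D=7062528/2044255 G=3866624/2044255 H=8290/3121] → run G
t=16: vr[B=3072/1277 D=7062528/2044255 H=8290/3121] → run B
t=17: vr[B=4096/1277 D=7062528/2044255 H=8290/3121] → run H
t=18: vr[B=4096/1277 D=7062528/2044255] → run B
t=19: vr[D=7062528/2044255] → run D
t=20: vr[D=10258432/2044255] → run D
t=21: (idle)
t=22: (idle)
t=23: (idle)
t=24: (idle)
t=25: (idle)
t=26: (idle)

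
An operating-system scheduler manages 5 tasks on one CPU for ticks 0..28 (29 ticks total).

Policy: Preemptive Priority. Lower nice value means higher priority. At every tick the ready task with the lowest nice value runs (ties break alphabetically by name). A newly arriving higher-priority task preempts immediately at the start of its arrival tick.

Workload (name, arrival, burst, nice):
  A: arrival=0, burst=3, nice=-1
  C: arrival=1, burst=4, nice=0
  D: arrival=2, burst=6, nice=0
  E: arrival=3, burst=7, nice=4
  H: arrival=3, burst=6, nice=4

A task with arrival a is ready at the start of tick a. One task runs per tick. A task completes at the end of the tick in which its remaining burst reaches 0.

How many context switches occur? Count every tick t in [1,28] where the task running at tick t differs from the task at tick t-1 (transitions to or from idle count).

context switches = 5

t=0: ready={A} → run A
t=1: ready={A,C} → run A
t=2: ready={A,C,D} → run A
t=3: ready={C,D,E,H} → run C
t=4: ready={C,D,E,H} → run C
t=5: ready={C,D,E,H} → run C
t=6: ready={C,D,E,H} → run C
t=7: ready={D,E,H} → run D
t=8: ready={D,E,H} → run D
t=9: ready={D,E,H} → run D
t=10: ready={D,E,H} → run D
t=11: ready={D,E,H} → run D
t=12: ready={D,E,H} → run D
t=13: ready={E,H} → run E
t=14: ready={E,H} → run E
t=15: ready={E,H} → run E
t=16: ready={E,H} → run E
t=17: ready={E,H} → run E
t=18: ready={E,H} → run E
t=19: ready={E,H} → run E
t=20: ready={H} → run H
t=21: ready={H} → run H
t=22: ready={H} → run H
t=23: ready={H} → run H
t=24: ready={H} → run H
t=25: ready={H} → run H
t=26: (idle)
t=27: (idle)
t=28: (idle)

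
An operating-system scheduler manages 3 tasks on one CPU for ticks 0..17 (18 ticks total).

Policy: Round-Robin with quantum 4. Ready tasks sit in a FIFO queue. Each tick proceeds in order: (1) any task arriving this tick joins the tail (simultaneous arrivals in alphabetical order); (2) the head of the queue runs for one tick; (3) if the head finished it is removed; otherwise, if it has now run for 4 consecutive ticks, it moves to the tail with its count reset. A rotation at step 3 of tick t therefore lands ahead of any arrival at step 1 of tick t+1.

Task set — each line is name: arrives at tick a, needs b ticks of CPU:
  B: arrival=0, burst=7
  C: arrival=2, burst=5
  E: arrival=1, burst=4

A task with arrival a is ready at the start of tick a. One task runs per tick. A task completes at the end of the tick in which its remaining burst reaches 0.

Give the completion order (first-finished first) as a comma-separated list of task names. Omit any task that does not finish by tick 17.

completion order = E, B, C

t=0: queue=[B] q_used=0 → run B
t=1: queue=[B,E] q_used=1 → run B
t=2: queue=[B,E,C] q_used=2 → run B
t=3: queue=[B,E,C] q_used=3 → run B
t=4: queue=[E,C,B] q_used=0 → run E
t=5: queue=[E,C,B] q_used=1 → run E
t=6: queue=[E,C,B] q_used=2 → run E
t=7: queue=[E,C,B] q_used=3 → run E
t=8: queue=[C,B] q_used=0 → run C
t=9: queue=[C,B] q_used=1 → run C
t=10: queue=[C,B] q_used=2 → run C
t=11: queue=[C,B] q_used=3 → run C
t=12: queue=[B,C] q_used=0 → run B
t=13: queue=[B,C] q_used=1 → run B
t=14: queue=[B,C] q_used=2 → run B
t=15: queue=[C] q_used=0 → run C
t=16: (idle)
t=17: (idle)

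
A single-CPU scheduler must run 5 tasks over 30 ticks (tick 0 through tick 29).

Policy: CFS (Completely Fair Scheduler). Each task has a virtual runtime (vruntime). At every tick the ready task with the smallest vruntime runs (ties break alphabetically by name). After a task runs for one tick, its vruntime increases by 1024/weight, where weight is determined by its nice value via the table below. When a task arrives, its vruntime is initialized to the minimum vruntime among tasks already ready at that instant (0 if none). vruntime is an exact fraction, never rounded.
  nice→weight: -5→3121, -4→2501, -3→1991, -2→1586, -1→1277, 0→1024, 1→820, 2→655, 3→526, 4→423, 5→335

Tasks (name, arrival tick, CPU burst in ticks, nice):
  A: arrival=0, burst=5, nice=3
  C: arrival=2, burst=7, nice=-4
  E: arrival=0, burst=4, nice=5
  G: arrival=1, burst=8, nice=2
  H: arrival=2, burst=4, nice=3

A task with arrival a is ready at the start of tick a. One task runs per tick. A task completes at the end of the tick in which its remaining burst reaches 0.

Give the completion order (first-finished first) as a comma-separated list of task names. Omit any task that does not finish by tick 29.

t=0: vr[A=0 E=0] → run A
t=1: vr[A=512/263 E=0 G=0] → run E
t=2: vr[A=512/263 C=0 E=1024/335 G=0 H=0] → run C
t=3: vr[A=512/263 C=1024/2501 E=1024/335 G=0 H=0] → run G
t=4: vr[A=512/263 C=1024/2501 E=1024/335 G=1024/655 H=0] → run H
t=5: vr[A=512/263 C=1024/2501 E=1024/335 G=1024/655 H=512/263] → run C
t=6: vr[A=512/263 C=2048/2501 E=1024/335 G=1024/655 H=512/263] → run C
t=7: vr[A=512/263 C=3072/2501 E=1024/335 G=1024/655 H=512/263] → run C
t=8: vr[A=512/263 C=4096/2501 E=1024/335 G=1024/655 H=512/263] → run G
t=9: vr[A=512/263 C=4096/2501 E=1024/335 G=2048/655 H=512/263] → run C
t=10: vr[A=512/263 C=5120/2501 E=1024/335 G=2048/655 H=512/263] → run A
t=11: vr[A=1024/263 C=5120/2501 E=1024/335 G=2048/655 H=512/263] → run H
t=12: vr[A=1024/263 C=5120/2501 E=1024/335 G=2048/655 H=1024/263] → run C
t=13: vr[A=1024/263 C=6144/2501 E=1024/335 G=2048/655 H=1024/263] → run C
t=14: vr[A=1024/263 E=1024/335 G=2048/655 H=1024/263] → run E
t=15: vr[A=1024/263 E=2048/335 G=2048/655 H=1024/263] → run G
t=16: vr[A=1024/263 E=2048/335 G=3072/655 H=1024/263] → run A
t=17: vr[A=1536/263 E=2048/335 G=3072/655 H=1024/263] → run H
t=18: vr[A=1536/263 E=2048/335 G=3072/655 H=1536/263] → run G
t=19: vr[A=1536/263 E=2048/335 G=4096/655 H=1536/263] → run A
t=20: vr[A=2048/263 E=2048/335 G=4096/655 H=1536/263] → run H
t=21: vr[A=2048/263 E=2048/335 G=4096/655] → run E
t=22: vr[A=2048/263 E=3072/335 G=4096/655] → run G
t=23: vr[A=2048/263 E=3072/335 G=1024/131] → run A
t=24: vr[E=3072/335 G=1024/131] → run G
t=25: vr[E=3072/335 G=6144/655] → run E
t=26: vr[G=6144/655] → run G
t=27: vr[G=7168/655] → run G
t=28: (idle)
t=29: (idle)

completion order = C, H, A, E, G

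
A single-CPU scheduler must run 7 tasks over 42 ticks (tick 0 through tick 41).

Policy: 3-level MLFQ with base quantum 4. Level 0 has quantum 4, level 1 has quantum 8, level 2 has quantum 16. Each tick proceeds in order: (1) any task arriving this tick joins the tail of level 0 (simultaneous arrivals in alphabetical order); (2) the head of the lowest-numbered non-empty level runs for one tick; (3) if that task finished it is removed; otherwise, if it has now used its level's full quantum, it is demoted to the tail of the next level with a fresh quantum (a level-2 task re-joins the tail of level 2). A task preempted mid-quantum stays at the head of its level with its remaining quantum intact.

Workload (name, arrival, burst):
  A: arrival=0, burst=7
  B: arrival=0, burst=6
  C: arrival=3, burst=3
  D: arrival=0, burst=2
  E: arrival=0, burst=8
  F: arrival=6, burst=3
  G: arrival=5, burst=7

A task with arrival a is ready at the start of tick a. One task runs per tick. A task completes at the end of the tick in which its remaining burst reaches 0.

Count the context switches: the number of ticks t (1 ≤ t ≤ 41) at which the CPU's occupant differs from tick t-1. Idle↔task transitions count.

context switches = 11

t=0: L0/L1/L2 = ABDE/-/- → run A
t=1: L0/L1/L2 = ABDE/-/- → run A
t=2: L0/L1/L2 = ABDE/-/- → run A
t=3: L0/L1/L2 = ABDEC/-/- → run A
t=4: L0/L1/L2 = BDEC/A/- → run B
t=5: L0/L1/L2 = BDECG/A/- → run B
t=6: L0/L1/L2 = BDECGF/A/- → run B
t=7: L0/L1/L2 = BDECGF/A/- → run B
t=8: L0/L1/L2 = DECGF/AB/- → run D
t=9: L0/L1/L2 = DECGF/AB/- → run D
t=10: L0/L1/L2 = ECGF/AB/- → run E
t=11: L0/L1/L2 = ECGF/AB/- → run E
t=12: L0/L1/L2 = ECGF/AB/- → run E
t=13: L0/L1/L2 = ECGF/AB/- → run E
t=14: L0/L1/L2 = CGF/ABE/- → run C
t=15: L0/L1/L2 = CGF/ABE/- → run C
t=16: L0/L1/L2 = CGF/ABE/- → run C
t=17: L0/L1/L2 = GF/ABE/- → run G
t=18: L0/L1/L2 = GF/ABE/- → run G
t=19: L0/L1/L2 = GF/ABE/- → run G
t=20: L0/L1/L2 = GF/ABE/- → run G
t=21: L0/L1/L2 = F/ABEG/- → run F
t=22: L0/L1/L2 = F/ABEG/- → run F
t=23: L0/L1/L2 = F/ABEG/- → run F
t=24: L0/L1/L2 = -/ABEG/- → run A
t=25: L0/L1/L2 = -/ABEG/- → run A
t=26: L0/L1/L2 = -/ABEG/- → run A
t=27: L0/L1/L2 = -/BEG/- → run B
t=28: L0/L1/L2 = -/BEG/- → run B
t=29: L0/L1/L2 = -/EG/- → run E
t=30: L0/L1/L2 = -/EG/- → run E
t=31: L0/L1/L2 = -/EG/- → run E
t=32: L0/L1/L2 = -/EG/- → run E
t=33: L0/L1/L2 = -/G/- → run G
t=34: L0/L1/L2 = -/G/- → run G
t=35: L0/L1/L2 = -/G/- → run G
t=36: (idle)
t=37: (idle)
t=38: (idle)
t=39: (idle)
t=40: (idle)
t=41: (idle)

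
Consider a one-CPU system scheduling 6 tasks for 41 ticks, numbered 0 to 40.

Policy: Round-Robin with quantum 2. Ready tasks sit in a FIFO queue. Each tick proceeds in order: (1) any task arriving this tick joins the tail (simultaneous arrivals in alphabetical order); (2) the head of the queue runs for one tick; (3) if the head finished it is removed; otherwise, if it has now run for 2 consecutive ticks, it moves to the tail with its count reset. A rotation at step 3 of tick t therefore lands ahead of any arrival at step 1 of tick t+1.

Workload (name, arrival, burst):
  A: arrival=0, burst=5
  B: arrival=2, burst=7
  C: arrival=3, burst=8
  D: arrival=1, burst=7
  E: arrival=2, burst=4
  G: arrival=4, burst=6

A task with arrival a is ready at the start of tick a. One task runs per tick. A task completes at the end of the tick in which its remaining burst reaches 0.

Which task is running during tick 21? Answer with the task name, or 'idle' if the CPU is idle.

running at tick 21 = C

t=0: queue=[A] q_used=0 → run A
t=1: queue=[A,D] q_used=1 → run A
t=2: queue=[D,A,B,E] q_used=0 → run D
t=3: queue=[D,A,B,E,C] q_used=1 → run D
t=4: queue=[A,B,E,C,D,G] q_used=0 → run A
t=5: queue=[A,B,E,C,D,G] q_used=1 → run A
t=6: queue=[B,E,C,D,G,A] q_used=0 → run B
t=7: queue=[B,E,C,D,G,A] q_used=1 → run B
t=8: queue=[E,C,D,G,A,B] q_used=0 → run E
t=9: queue=[E,C,D,G,A,B] q_used=1 → run E
t=10: queue=[C,D,G,A,B,E] q_used=0 → run C
t=11: queue=[C,D,G,A,B,E] q_used=1 → run C
t=12: queue=[D,G,A,B,E,C] q_used=0 → run D
t=13: queue=[D,G,A,B,E,C] q_used=1 → run D
t=14: queue=[G,A,B,E,C,D] q_used=0 → run G
t=15: queue=[G,A,B,E,C,D] q_used=1 → run G
t=16: queue=[A,B,E,C,D,G] q_used=0 → run A
t=17: queue=[B,E,C,D,G] q_used=0 → run B
t=18: queue=[B,E,C,D,G] q_used=1 → run B
t=19: queue=[E,C,D,G,B] q_used=0 → run E
t=20: queue=[E,C,D,G,B] q_used=1 → run E
t=21: queue=[C,D,G,B] q_used=0 → run C
t=22: queue=[C,D,G,B] q_used=1 → run C
t=23: queue=[D,G,B,C] q_used=0 → run D
t=24: queue=[D,G,B,C] q_used=1 → run D
t=25: queue=[G,B,C,D] q_used=0 → run G
t=26: queue=[G,B,C,D] q_used=1 → run G
t=27: queue=[B,C,D,G] q_used=0 → run B
t=28: queue=[B,C,D,G] q_used=1 → run B
t=29: queue=[C,D,G,B] q_used=0 → run C
t=30: queue=[C,D,G,B] q_used=1 → run C
t=31: queue=[D,G,B,C] q_used=0 → run D
t=32: queue=[G,B,C] q_used=0 → run G
t=33: queue=[G,B,C] q_used=1 → run G
t=34: queue=[B,C] q_used=0 → run B
t=35: queue=[C] q_used=0 → run C
t=36: queue=[C] q_used=1 → run C
t=37: (idle)
t=38: (idle)
t=39: (idle)
t=40: (idle)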